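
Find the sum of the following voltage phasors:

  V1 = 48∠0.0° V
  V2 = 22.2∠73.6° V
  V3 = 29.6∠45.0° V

Step 1 — Convert each phasor to rectangular form:
  V1 = 48·(cos(0.0°) + j·sin(0.0°)) = 48 V
  V2 = 22.2·(cos(73.6°) + j·sin(73.6°)) = 6.268 + j21.3 V
  V3 = 29.6·(cos(45.0°) + j·sin(45.0°)) = 20.93 + j20.93 V
Step 2 — Sum components: V_total = 75.2 + j42.23 V.
Step 3 — Convert to polar: |V_total| = 86.24 V, ∠V_total = 29.3°.

V_total = 86.24∠29.3° V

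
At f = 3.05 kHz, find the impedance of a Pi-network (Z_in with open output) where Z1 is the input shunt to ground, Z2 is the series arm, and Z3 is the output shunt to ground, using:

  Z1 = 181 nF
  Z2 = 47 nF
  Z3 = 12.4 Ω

Step 1 — Angular frequency: ω = 2π·f = 2π·3050 = 1.916e+04 rad/s.
Step 2 — Component impedances:
  Z1: Z = 1/(jωC) = -j/(ω·C) = 0 - j288.3 Ω
  Z2: Z = 1/(jωC) = -j/(ω·C) = 0 - j1110 Ω
  Z3: Z = R = 12.4 Ω
Step 3 — With open output, the series arm Z2 and the output shunt Z3 appear in series to ground: Z2 + Z3 = 12.4 - j1110 Ω.
Step 4 — Parallel with input shunt Z1: Z_in = Z1 || (Z2 + Z3) = 0.5269 - j228.9 Ω = 228.9∠-89.9° Ω.

Z = 0.5269 - j228.9 Ω = 228.9∠-89.9° Ω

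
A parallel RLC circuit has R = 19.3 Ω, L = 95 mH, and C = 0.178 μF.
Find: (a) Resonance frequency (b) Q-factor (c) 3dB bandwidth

Step 1 — Resonance: ω₀ = 1/√(LC) = 1/√(0.095·1.78e-07) = 7690 rad/s.
Step 2 — f₀ = ω₀/(2π) = 1224 Hz.
Step 3 — Parallel Q: Q = R/(ω₀L) = 19.3/(7690·0.095) = 0.02642.
Step 4 — Bandwidth: Δω = ω₀/Q = 2.911e+05 rad/s; BW = Δω/(2π) = 4.633e+04 Hz.

(a) f₀ = 1224 Hz  (b) Q = 0.02642  (c) BW = 4.633e+04 Hz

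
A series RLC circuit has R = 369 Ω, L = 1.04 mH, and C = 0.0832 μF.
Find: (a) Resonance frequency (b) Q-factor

Step 1 — Resonance condition Im(Z)=0 gives ω₀ = 1/√(LC).
Step 2 — ω₀ = 1/√(0.00104·8.32e-08) = 1.075e+05 rad/s.
Step 3 — f₀ = ω₀/(2π) = 1.711e+04 Hz.
Step 4 — Series Q: Q = ω₀L/R = 1.075e+05·0.00104/369 = 0.303.

(a) f₀ = 1.711e+04 Hz  (b) Q = 0.303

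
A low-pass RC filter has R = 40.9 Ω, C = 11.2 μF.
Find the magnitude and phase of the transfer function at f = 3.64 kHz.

Step 1 — Angular frequency: ω = 2π·3640 = 2.287e+04 rad/s.
Step 2 — Transfer function: H(jω) = 1/(1 + jωRC).
Step 3 — Denominator: 1 + jωRC = 1 + j·2.287e+04·40.9·1.12e-05 = 1 + j10.48.
Step 4 — H = 0.009029 - j0.09459.
Step 5 — Magnitude: |H| = 0.09502 (-20.4 dB); phase: φ = -84.5°.

|H| = 0.09502 (-20.4 dB), φ = -84.5°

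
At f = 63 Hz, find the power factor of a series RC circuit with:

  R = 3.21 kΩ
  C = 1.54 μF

Step 1 — Angular frequency: ω = 2π·f = 2π·63 = 395.8 rad/s.
Step 2 — Component impedances:
  R: Z = R = 3210 Ω
  C: Z = 1/(jωC) = -j/(ω·C) = 0 - j1640 Ω
Step 3 — Series combination: Z_total = R + C = 3210 - j1640 Ω = 3605∠-27.1° Ω.
Step 4 — Power factor: PF = cos(φ) = Re(Z)/|Z| = 3210/3604.9 = 0.8905.
Step 5 — Type: Im(Z) = -1640 ⇒ leading (phase φ = -27.1°).

PF = 0.8905 (leading, φ = -27.1°)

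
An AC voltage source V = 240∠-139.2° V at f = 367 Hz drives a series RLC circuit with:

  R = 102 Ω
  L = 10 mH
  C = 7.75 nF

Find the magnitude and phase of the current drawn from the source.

Step 1 — Angular frequency: ω = 2π·f = 2π·367 = 2306 rad/s.
Step 2 — Component impedances:
  R: Z = R = 102 Ω
  L: Z = jωL = j·2306·0.01 = 0 + j23.06 Ω
  C: Z = 1/(jωC) = -j/(ω·C) = 0 - j5.596e+04 Ω
Step 3 — Series combination: Z_total = R + L + C = 102 - j5.593e+04 Ω = 5.593e+04∠-89.9° Ω.
Step 4 — Source phasor: V = 240∠-139.2° V = -181.7 - j156.8 V.
Step 5 — Ohm's law: I = V / Z_total = (-181.7 - j156.8) / (102 - j5.593e+04) = 0.002798 - j0.003253 A.
Step 6 — Convert to polar: |I| = 0.004291 A, ∠I = -49.3°.

I = 0.004291∠-49.3° A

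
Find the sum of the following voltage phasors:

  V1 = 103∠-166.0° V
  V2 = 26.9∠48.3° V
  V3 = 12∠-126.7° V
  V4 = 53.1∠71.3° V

Step 1 — Convert each phasor to rectangular form:
  V1 = 103·(cos(-166.0°) + j·sin(-166.0°)) = -99.94 - j24.92 V
  V2 = 26.9·(cos(48.3°) + j·sin(48.3°)) = 17.89 + j20.08 V
  V3 = 12·(cos(-126.7°) + j·sin(-126.7°)) = -7.172 - j9.621 V
  V4 = 53.1·(cos(71.3°) + j·sin(71.3°)) = 17.02 + j50.3 V
Step 2 — Sum components: V_total = -72.19 + j35.84 V.
Step 3 — Convert to polar: |V_total| = 80.6 V, ∠V_total = 153.6°.

V_total = 80.6∠153.6° V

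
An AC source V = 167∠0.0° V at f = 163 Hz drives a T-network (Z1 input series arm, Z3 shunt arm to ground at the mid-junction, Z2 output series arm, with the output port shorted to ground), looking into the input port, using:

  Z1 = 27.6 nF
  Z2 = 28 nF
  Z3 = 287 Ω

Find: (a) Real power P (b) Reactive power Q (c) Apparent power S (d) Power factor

Step 1 — Angular frequency: ω = 2π·f = 2π·163 = 1024 rad/s.
Step 2 — Component impedances:
  Z1: Z = 1/(jωC) = -j/(ω·C) = 0 - j3.538e+04 Ω
  Z2: Z = 1/(jωC) = -j/(ω·C) = 0 - j3.487e+04 Ω
  Z3: Z = R = 287 Ω
Step 3 — With the output port shorted to ground, the output series arm Z2 runs from the junction to ground; the shunt arm Z3 also runs from the junction to ground. They appear in parallel: Z3 || Z2 = 287 - j2.362 Ω.
Step 4 — Series with input arm Z1: Z_in = Z1 + (Z3 || Z2) = 287 - j3.538e+04 Ω = 3.538e+04∠-89.5° Ω.
Step 5 — Source phasor: V = 167∠0.0° V = 167 V.
Step 6 — Current: I = V / Z = 3.829e-05 + j0.00472 A = 0.00472∠89.5° A.
Step 7 — Complex power: S = V·I* = 0.006394 - j0.7882 VA.
Step 8 — Real power: P = Re(S) = 0.006394 W.
Step 9 — Reactive power: Q = Im(S) = -0.7882 VAR.
Step 10 — Apparent power: |S| = 0.7883 VA.
Step 11 — Power factor: PF = P/|S| = 0.008111 (leading).

(a) P = 0.006394 W  (b) Q = -0.7882 VAR  (c) S = 0.7883 VA  (d) PF = 0.008111 (leading)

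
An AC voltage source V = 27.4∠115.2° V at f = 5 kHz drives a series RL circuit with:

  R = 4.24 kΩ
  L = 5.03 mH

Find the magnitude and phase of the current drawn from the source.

Step 1 — Angular frequency: ω = 2π·f = 2π·5000 = 3.142e+04 rad/s.
Step 2 — Component impedances:
  R: Z = R = 4240 Ω
  L: Z = jωL = j·3.142e+04·0.00503 = 0 + j158 Ω
Step 3 — Series combination: Z_total = R + L = 4240 + j158 Ω = 4243∠2.1° Ω.
Step 4 — Source phasor: V = 27.4∠115.2° V = -11.67 + j24.79 V.
Step 5 — Ohm's law: I = V / Z_total = (-11.67 + j24.79) / (4240 + j158) = -0.00253 + j0.005942 A.
Step 6 — Convert to polar: |I| = 0.006458 A, ∠I = 113.1°.

I = 0.006458∠113.1° A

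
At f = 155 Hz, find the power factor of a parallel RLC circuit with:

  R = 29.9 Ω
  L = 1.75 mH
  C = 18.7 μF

Step 1 — Angular frequency: ω = 2π·f = 2π·155 = 973.9 rad/s.
Step 2 — Component impedances:
  R: Z = R = 29.9 Ω
  L: Z = jωL = j·973.9·0.00175 = 0 + j1.704 Ω
  C: Z = 1/(jωC) = -j/(ω·C) = 0 - j54.91 Ω
Step 3 — Parallel combination: 1/Z_total = 1/R + 1/L + 1/C; Z_total = 0.1031 + j1.753 Ω = 1.756∠86.6° Ω.
Step 4 — Power factor: PF = cos(φ) = Re(Z)/|Z| = 0.10311/1.7559 = 0.05872.
Step 5 — Type: Im(Z) = 1.753 ⇒ lagging (phase φ = 86.6°).

PF = 0.05872 (lagging, φ = 86.6°)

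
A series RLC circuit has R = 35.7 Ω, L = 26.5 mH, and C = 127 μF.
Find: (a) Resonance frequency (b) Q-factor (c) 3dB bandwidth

Step 1 — Resonance condition Im(Z)=0 gives ω₀ = 1/√(LC).
Step 2 — ω₀ = 1/√(0.0265·0.000127) = 545.1 rad/s.
Step 3 — f₀ = ω₀/(2π) = 86.76 Hz.
Step 4 — Series Q: Q = ω₀L/R = 545.1·0.0265/35.7 = 0.4046.
Step 5 — 3dB bandwidth: Δω = ω₀/Q = 1347 rad/s; BW = Δω/(2π) = 214.4 Hz.

(a) f₀ = 86.76 Hz  (b) Q = 0.4046  (c) BW = 214.4 Hz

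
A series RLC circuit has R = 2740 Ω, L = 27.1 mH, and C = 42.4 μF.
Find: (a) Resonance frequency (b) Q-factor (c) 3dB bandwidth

Step 1 — Resonance: ω₀ = 1/√(LC) = 1/√(0.0271·4.24e-05) = 932.9 rad/s.
Step 2 — f₀ = ω₀/(2π) = 148.5 Hz.
Step 3 — Series Q: Q = ω₀L/R = 932.9·0.0271/2740 = 0.009227.
Step 4 — Bandwidth: Δω = ω₀/Q = 1.011e+05 rad/s; BW = Δω/(2π) = 1.609e+04 Hz.

(a) f₀ = 148.5 Hz  (b) Q = 0.009227  (c) BW = 1.609e+04 Hz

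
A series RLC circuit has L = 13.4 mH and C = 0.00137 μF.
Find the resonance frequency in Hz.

Step 1 — Resonance condition Im(Z)=0 gives ω₀ = 1/√(LC).
Step 2 — ω₀ = 1/√(0.0134·1.37e-09) = 2.334e+05 rad/s.
Step 3 — f₀ = ω₀/(2π) = 3.715e+04 Hz.

f₀ = 3.715e+04 Hz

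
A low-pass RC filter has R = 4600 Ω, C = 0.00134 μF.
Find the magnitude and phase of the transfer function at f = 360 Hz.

Step 1 — Angular frequency: ω = 2π·360 = 2262 rad/s.
Step 2 — Transfer function: H(jω) = 1/(1 + jωRC).
Step 3 — Denominator: 1 + jωRC = 1 + j·2262·4600·1.34e-09 = 1 + j0.01394.
Step 4 — H = 0.9998 - j0.01394.
Step 5 — Magnitude: |H| = 0.9999 (-0.0 dB); phase: φ = -0.8°.

|H| = 0.9999 (-0.0 dB), φ = -0.8°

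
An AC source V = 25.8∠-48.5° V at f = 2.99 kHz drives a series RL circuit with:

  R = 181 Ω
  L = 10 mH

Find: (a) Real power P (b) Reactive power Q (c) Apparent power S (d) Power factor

Step 1 — Angular frequency: ω = 2π·f = 2π·2990 = 1.879e+04 rad/s.
Step 2 — Component impedances:
  R: Z = R = 181 Ω
  L: Z = jωL = j·1.879e+04·0.01 = 0 + j187.9 Ω
Step 3 — Series combination: Z_total = R + L = 181 + j187.9 Ω = 260.9∠46.1° Ω.
Step 4 — Source phasor: V = 25.8∠-48.5° V = 17.1 - j19.32 V.
Step 5 — Current: I = V / Z = -0.007874 - j0.09858 A = 0.0989∠-94.6° A.
Step 6 — Complex power: S = V·I* = 1.77 + j1.838 VA.
Step 7 — Real power: P = Re(S) = 1.77 W.
Step 8 — Reactive power: Q = Im(S) = 1.838 VAR.
Step 9 — Apparent power: |S| = 2.552 VA.
Step 10 — Power factor: PF = P/|S| = 0.6938 (lagging).

(a) P = 1.77 W  (b) Q = 1.838 VAR  (c) S = 2.552 VA  (d) PF = 0.6938 (lagging)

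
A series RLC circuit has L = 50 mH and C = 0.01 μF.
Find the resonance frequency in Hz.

Step 1 — Resonance condition Im(Z)=0 gives ω₀ = 1/√(LC).
Step 2 — ω₀ = 1/√(0.05·1e-08) = 4.472e+04 rad/s.
Step 3 — f₀ = ω₀/(2π) = 7118 Hz.

f₀ = 7118 Hz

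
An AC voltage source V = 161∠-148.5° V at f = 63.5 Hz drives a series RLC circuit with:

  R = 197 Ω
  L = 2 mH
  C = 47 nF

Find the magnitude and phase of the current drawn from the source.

Step 1 — Angular frequency: ω = 2π·f = 2π·63.5 = 399 rad/s.
Step 2 — Component impedances:
  R: Z = R = 197 Ω
  L: Z = jωL = j·399·0.002 = 0 + j0.798 Ω
  C: Z = 1/(jωC) = -j/(ω·C) = 0 - j5.333e+04 Ω
Step 3 — Series combination: Z_total = R + L + C = 197 - j5.333e+04 Ω = 5.333e+04∠-89.8° Ω.
Step 4 — Source phasor: V = 161∠-148.5° V = -137.3 - j84.12 V.
Step 5 — Ohm's law: I = V / Z_total = (-137.3 - j84.12) / (197 - j5.333e+04) = 0.001568 - j0.00258 A.
Step 6 — Convert to polar: |I| = 0.003019 A, ∠I = -58.7°.

I = 0.003019∠-58.7° A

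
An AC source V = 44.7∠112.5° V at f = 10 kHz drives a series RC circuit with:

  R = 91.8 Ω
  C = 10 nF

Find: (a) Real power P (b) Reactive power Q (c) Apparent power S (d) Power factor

Step 1 — Angular frequency: ω = 2π·f = 2π·1e+04 = 6.283e+04 rad/s.
Step 2 — Component impedances:
  R: Z = R = 91.8 Ω
  C: Z = 1/(jωC) = -j/(ω·C) = 0 - j1592 Ω
Step 3 — Series combination: Z_total = R + C = 91.8 - j1592 Ω = 1594∠-86.7° Ω.
Step 4 — Source phasor: V = 44.7∠112.5° V = -17.11 + j41.3 V.
Step 5 — Current: I = V / Z = -0.02648 - j0.009221 A = 0.02804∠-160.8° A.
Step 6 — Complex power: S = V·I* = 0.07217 - j1.251 VA.
Step 7 — Real power: P = Re(S) = 0.07217 W.
Step 8 — Reactive power: Q = Im(S) = -1.251 VAR.
Step 9 — Apparent power: |S| = 1.253 VA.
Step 10 — Power factor: PF = P/|S| = 0.05758 (leading).

(a) P = 0.07217 W  (b) Q = -1.251 VAR  (c) S = 1.253 VA  (d) PF = 0.05758 (leading)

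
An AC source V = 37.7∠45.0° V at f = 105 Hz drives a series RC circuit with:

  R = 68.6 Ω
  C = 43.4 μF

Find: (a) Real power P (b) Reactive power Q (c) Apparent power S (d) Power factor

Step 1 — Angular frequency: ω = 2π·f = 2π·105 = 659.7 rad/s.
Step 2 — Component impedances:
  R: Z = R = 68.6 Ω
  C: Z = 1/(jωC) = -j/(ω·C) = 0 - j34.93 Ω
Step 3 — Series combination: Z_total = R + C = 68.6 - j34.93 Ω = 76.98∠-27.0° Ω.
Step 4 — Source phasor: V = 37.7∠45.0° V = 26.66 + j26.66 V.
Step 5 — Current: I = V / Z = 0.1515 + j0.4657 A = 0.4897∠72.0° A.
Step 6 — Complex power: S = V·I* = 16.45 - j8.377 VA.
Step 7 — Real power: P = Re(S) = 16.45 W.
Step 8 — Reactive power: Q = Im(S) = -8.377 VAR.
Step 9 — Apparent power: |S| = 18.46 VA.
Step 10 — Power factor: PF = P/|S| = 0.8912 (leading).

(a) P = 16.45 W  (b) Q = -8.377 VAR  (c) S = 18.46 VA  (d) PF = 0.8912 (leading)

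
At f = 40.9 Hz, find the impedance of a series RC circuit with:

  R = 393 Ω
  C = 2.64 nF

Step 1 — Angular frequency: ω = 2π·f = 2π·40.9 = 257 rad/s.
Step 2 — Component impedances:
  R: Z = R = 393 Ω
  C: Z = 1/(jωC) = -j/(ω·C) = 0 - j1.474e+06 Ω
Step 3 — Series combination: Z_total = R + C = 393 - j1.474e+06 Ω = 1.474e+06∠-90.0° Ω.

Z = 393 - j1.474e+06 Ω = 1.474e+06∠-90.0° Ω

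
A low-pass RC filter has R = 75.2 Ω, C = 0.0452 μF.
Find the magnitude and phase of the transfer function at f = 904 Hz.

Step 1 — Angular frequency: ω = 2π·904 = 5680 rad/s.
Step 2 — Transfer function: H(jω) = 1/(1 + jωRC).
Step 3 — Denominator: 1 + jωRC = 1 + j·5680·75.2·4.52e-08 = 1 + j0.01931.
Step 4 — H = 0.9996 - j0.0193.
Step 5 — Magnitude: |H| = 0.9998 (-0.0 dB); phase: φ = -1.1°.

|H| = 0.9998 (-0.0 dB), φ = -1.1°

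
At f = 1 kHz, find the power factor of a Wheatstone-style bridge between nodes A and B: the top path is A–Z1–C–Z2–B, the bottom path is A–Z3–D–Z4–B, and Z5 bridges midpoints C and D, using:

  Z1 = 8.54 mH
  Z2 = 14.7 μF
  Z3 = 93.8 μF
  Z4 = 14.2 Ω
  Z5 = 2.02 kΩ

Step 1 — Angular frequency: ω = 2π·f = 2π·1000 = 6283 rad/s.
Step 2 — Component impedances:
  Z1: Z = jωL = j·6283·0.00854 = 0 + j53.66 Ω
  Z2: Z = 1/(jωC) = -j/(ω·C) = 0 - j10.83 Ω
  Z3: Z = 1/(jωC) = -j/(ω·C) = 0 - j1.697 Ω
  Z4: Z = R = 14.2 Ω
  Z5: Z = R = 2020 Ω
Step 3 — Bridge requires nodal analysis (the Z5 bridge couples midpoints C and D, so the two paths cannot be reduced to a simple series/parallel combination). Setting node B to ground and injecting 1 A at node A, the 3-node admittance system at A, C, D solves to V_A = Z_AB = 13.63 + j2.895 Ω = 13.94∠12.0° Ω.
Step 4 — Power factor: PF = cos(φ) = Re(Z)/|Z| = 13.634/13.938 = 0.9782.
Step 5 — Type: Im(Z) = 2.895 ⇒ lagging (phase φ = 12.0°).

PF = 0.9782 (lagging, φ = 12.0°)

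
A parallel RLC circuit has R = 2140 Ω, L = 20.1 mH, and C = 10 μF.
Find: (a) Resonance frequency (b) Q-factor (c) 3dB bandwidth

Step 1 — Resonance: ω₀ = 1/√(LC) = 1/√(0.0201·1e-05) = 2230 rad/s.
Step 2 — f₀ = ω₀/(2π) = 355 Hz.
Step 3 — Parallel Q: Q = R/(ω₀L) = 2140/(2230·0.0201) = 47.73.
Step 4 — Bandwidth: Δω = ω₀/Q = 46.73 rad/s; BW = Δω/(2π) = 7.437 Hz.

(a) f₀ = 355 Hz  (b) Q = 47.73  (c) BW = 7.437 Hz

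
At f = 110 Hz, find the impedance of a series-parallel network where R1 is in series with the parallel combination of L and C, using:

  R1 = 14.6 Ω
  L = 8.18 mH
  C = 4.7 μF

Step 1 — Angular frequency: ω = 2π·f = 2π·110 = 691.2 rad/s.
Step 2 — Component impedances:
  R1: Z = R = 14.6 Ω
  L: Z = jωL = j·691.2·0.00818 = 0 + j5.654 Ω
  C: Z = 1/(jωC) = -j/(ω·C) = 0 - j307.8 Ω
Step 3 — Parallel branch: L || C = 1/(1/L + 1/C) = 0 + j5.759 Ω.
Step 4 — Series with R1: Z_total = R1 + (L || C) = 14.6 + j5.759 Ω = 15.69∠21.5° Ω.

Z = 14.6 + j5.759 Ω = 15.69∠21.5° Ω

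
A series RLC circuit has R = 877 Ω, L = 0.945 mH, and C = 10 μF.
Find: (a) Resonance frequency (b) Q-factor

Step 1 — Resonance condition Im(Z)=0 gives ω₀ = 1/√(LC).
Step 2 — ω₀ = 1/√(0.000945·1e-05) = 1.029e+04 rad/s.
Step 3 — f₀ = ω₀/(2π) = 1637 Hz.
Step 4 — Series Q: Q = ω₀L/R = 1.029e+04·0.000945/877 = 0.01108.

(a) f₀ = 1637 Hz  (b) Q = 0.01108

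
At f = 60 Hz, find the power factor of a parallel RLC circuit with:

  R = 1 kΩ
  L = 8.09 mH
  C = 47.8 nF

Step 1 — Angular frequency: ω = 2π·f = 2π·60 = 377 rad/s.
Step 2 — Component impedances:
  R: Z = R = 1000 Ω
  L: Z = jωL = j·377·0.00809 = 0 + j3.05 Ω
  C: Z = 1/(jωC) = -j/(ω·C) = 0 - j5.549e+04 Ω
Step 3 — Parallel combination: 1/Z_total = 1/R + 1/L + 1/C; Z_total = 0.009303 + j3.05 Ω = 3.05∠89.8° Ω.
Step 4 — Power factor: PF = cos(φ) = Re(Z)/|Z| = 0.009303/3.05 = 0.00305.
Step 5 — Type: Im(Z) = 3.05 ⇒ lagging (phase φ = 89.8°).

PF = 0.00305 (lagging, φ = 89.8°)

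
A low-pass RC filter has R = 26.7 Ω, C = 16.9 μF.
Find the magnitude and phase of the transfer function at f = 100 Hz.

Step 1 — Angular frequency: ω = 2π·100 = 628.3 rad/s.
Step 2 — Transfer function: H(jω) = 1/(1 + jωRC).
Step 3 — Denominator: 1 + jωRC = 1 + j·628.3·26.7·1.69e-05 = 1 + j0.2835.
Step 4 — H = 0.9256 - j0.2624.
Step 5 — Magnitude: |H| = 0.9621 (-0.3 dB); phase: φ = -15.8°.

|H| = 0.9621 (-0.3 dB), φ = -15.8°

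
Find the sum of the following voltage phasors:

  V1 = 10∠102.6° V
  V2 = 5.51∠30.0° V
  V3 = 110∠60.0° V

Step 1 — Convert each phasor to rectangular form:
  V1 = 10·(cos(102.6°) + j·sin(102.6°)) = -2.181 + j9.759 V
  V2 = 5.51·(cos(30.0°) + j·sin(30.0°)) = 4.772 + j2.755 V
  V3 = 110·(cos(60.0°) + j·sin(60.0°)) = 55 + j95.26 V
Step 2 — Sum components: V_total = 57.59 + j107.8 V.
Step 3 — Convert to polar: |V_total| = 122.2 V, ∠V_total = 61.9°.

V_total = 122.2∠61.9° V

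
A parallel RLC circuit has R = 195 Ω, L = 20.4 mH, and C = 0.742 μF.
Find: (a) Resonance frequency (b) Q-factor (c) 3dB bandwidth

Step 1 — Resonance: ω₀ = 1/√(LC) = 1/√(0.0204·7.42e-07) = 8128 rad/s.
Step 2 — f₀ = ω₀/(2π) = 1294 Hz.
Step 3 — Parallel Q: Q = R/(ω₀L) = 195/(8128·0.0204) = 1.176.
Step 4 — Bandwidth: Δω = ω₀/Q = 6911 rad/s; BW = Δω/(2π) = 1100 Hz.

(a) f₀ = 1294 Hz  (b) Q = 1.176  (c) BW = 1100 Hz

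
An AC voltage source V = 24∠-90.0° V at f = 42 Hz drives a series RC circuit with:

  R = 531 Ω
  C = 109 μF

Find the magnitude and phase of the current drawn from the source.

Step 1 — Angular frequency: ω = 2π·f = 2π·42 = 263.9 rad/s.
Step 2 — Component impedances:
  R: Z = R = 531 Ω
  C: Z = 1/(jωC) = -j/(ω·C) = 0 - j34.77 Ω
Step 3 — Series combination: Z_total = R + C = 531 - j34.77 Ω = 532.1∠-3.7° Ω.
Step 4 — Source phasor: V = 24∠-90.0° V = 0 - j24 V.
Step 5 — Ohm's law: I = V / Z_total = (0 - j24) / (531 - j34.77) = 0.002947 - j0.045 A.
Step 6 — Convert to polar: |I| = 0.0451 A, ∠I = -86.3°.

I = 0.0451∠-86.3° A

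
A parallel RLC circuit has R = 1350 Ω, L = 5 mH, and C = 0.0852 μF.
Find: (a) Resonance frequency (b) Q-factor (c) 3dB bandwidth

Step 1 — Resonance: ω₀ = 1/√(LC) = 1/√(0.005·8.52e-08) = 4.845e+04 rad/s.
Step 2 — f₀ = ω₀/(2π) = 7711 Hz.
Step 3 — Parallel Q: Q = R/(ω₀L) = 1350/(4.845e+04·0.005) = 5.573.
Step 4 — Bandwidth: Δω = ω₀/Q = 8694 rad/s; BW = Δω/(2π) = 1384 Hz.

(a) f₀ = 7711 Hz  (b) Q = 5.573  (c) BW = 1384 Hz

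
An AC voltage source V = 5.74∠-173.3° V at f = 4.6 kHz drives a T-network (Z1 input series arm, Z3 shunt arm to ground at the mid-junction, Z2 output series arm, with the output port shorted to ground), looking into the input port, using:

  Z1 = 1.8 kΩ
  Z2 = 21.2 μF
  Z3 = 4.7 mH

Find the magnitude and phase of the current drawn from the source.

Step 1 — Angular frequency: ω = 2π·f = 2π·4600 = 2.89e+04 rad/s.
Step 2 — Component impedances:
  Z1: Z = R = 1800 Ω
  Z2: Z = 1/(jωC) = -j/(ω·C) = 0 - j1.632 Ω
  Z3: Z = jωL = j·2.89e+04·0.0047 = 0 + j135.8 Ω
Step 3 — With the output port shorted to ground, the output series arm Z2 runs from the junction to ground; the shunt arm Z3 also runs from the junction to ground. They appear in parallel: Z3 || Z2 = 0 - j1.652 Ω.
Step 4 — Series with input arm Z1: Z_in = Z1 + (Z3 || Z2) = 1800 - j1.652 Ω = 1800∠-0.1° Ω.
Step 5 — Source phasor: V = 5.74∠-173.3° V = -5.701 - j0.6697 V.
Step 6 — Ohm's law: I = V / Z_total = (-5.701 - j0.6697) / (1800 - j1.652) = -0.003167 - j0.000375 A.
Step 7 — Convert to polar: |I| = 0.003189 A, ∠I = -173.2°.

I = 0.003189∠-173.2° A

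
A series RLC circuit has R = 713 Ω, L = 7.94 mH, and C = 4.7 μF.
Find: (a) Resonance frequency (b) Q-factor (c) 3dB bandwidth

Step 1 — Resonance: ω₀ = 1/√(LC) = 1/√(0.00794·4.7e-06) = 5177 rad/s.
Step 2 — f₀ = ω₀/(2π) = 823.9 Hz.
Step 3 — Series Q: Q = ω₀L/R = 5177·0.00794/713 = 0.05765.
Step 4 — Bandwidth: Δω = ω₀/Q = 8.98e+04 rad/s; BW = Δω/(2π) = 1.429e+04 Hz.

(a) f₀ = 823.9 Hz  (b) Q = 0.05765  (c) BW = 1.429e+04 Hz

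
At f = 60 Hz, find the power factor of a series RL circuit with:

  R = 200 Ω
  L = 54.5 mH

Step 1 — Angular frequency: ω = 2π·f = 2π·60 = 377 rad/s.
Step 2 — Component impedances:
  R: Z = R = 200 Ω
  L: Z = jωL = j·377·0.0545 = 0 + j20.55 Ω
Step 3 — Series combination: Z_total = R + L = 200 + j20.55 Ω = 201.1∠5.9° Ω.
Step 4 — Power factor: PF = cos(φ) = Re(Z)/|Z| = 200/201.05 = 0.9948.
Step 5 — Type: Im(Z) = 20.55 ⇒ lagging (phase φ = 5.9°).

PF = 0.9948 (lagging, φ = 5.9°)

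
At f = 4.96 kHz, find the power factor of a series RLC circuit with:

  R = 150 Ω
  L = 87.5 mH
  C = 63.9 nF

Step 1 — Angular frequency: ω = 2π·f = 2π·4960 = 3.116e+04 rad/s.
Step 2 — Component impedances:
  R: Z = R = 150 Ω
  L: Z = jωL = j·3.116e+04·0.0875 = 0 + j2727 Ω
  C: Z = 1/(jωC) = -j/(ω·C) = 0 - j502.2 Ω
Step 3 — Series combination: Z_total = R + L + C = 150 + j2225 Ω = 2230∠86.1° Ω.
Step 4 — Power factor: PF = cos(φ) = Re(Z)/|Z| = 150/2229.8 = 0.06727.
Step 5 — Type: Im(Z) = 2225 ⇒ lagging (phase φ = 86.1°).

PF = 0.06727 (lagging, φ = 86.1°)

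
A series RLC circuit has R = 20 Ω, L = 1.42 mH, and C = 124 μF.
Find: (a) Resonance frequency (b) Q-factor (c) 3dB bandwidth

Step 1 — Resonance: ω₀ = 1/√(LC) = 1/√(0.00142·0.000124) = 2383 rad/s.
Step 2 — f₀ = ω₀/(2π) = 379.3 Hz.
Step 3 — Series Q: Q = ω₀L/R = 2383·0.00142/20 = 0.1692.
Step 4 — Bandwidth: Δω = ω₀/Q = 1.408e+04 rad/s; BW = Δω/(2π) = 2242 Hz.

(a) f₀ = 379.3 Hz  (b) Q = 0.1692  (c) BW = 2242 Hz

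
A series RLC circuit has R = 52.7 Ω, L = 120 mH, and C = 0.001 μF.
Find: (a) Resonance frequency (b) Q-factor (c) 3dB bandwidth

Step 1 — Resonance condition Im(Z)=0 gives ω₀ = 1/√(LC).
Step 2 — ω₀ = 1/√(0.12·1e-09) = 9.129e+04 rad/s.
Step 3 — f₀ = ω₀/(2π) = 1.453e+04 Hz.
Step 4 — Series Q: Q = ω₀L/R = 9.129e+04·0.12/52.7 = 207.9.
Step 5 — 3dB bandwidth: Δω = ω₀/Q = 439.2 rad/s; BW = Δω/(2π) = 69.9 Hz.

(a) f₀ = 1.453e+04 Hz  (b) Q = 207.9  (c) BW = 69.9 Hz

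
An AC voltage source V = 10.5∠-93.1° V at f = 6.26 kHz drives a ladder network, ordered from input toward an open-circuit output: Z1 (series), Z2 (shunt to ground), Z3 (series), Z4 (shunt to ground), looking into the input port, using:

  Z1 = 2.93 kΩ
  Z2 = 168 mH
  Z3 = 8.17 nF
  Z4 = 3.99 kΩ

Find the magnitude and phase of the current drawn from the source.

Step 1 — Angular frequency: ω = 2π·f = 2π·6260 = 3.933e+04 rad/s.
Step 2 — Component impedances:
  Z1: Z = R = 2930 Ω
  Z2: Z = jωL = j·3.933e+04·0.168 = 0 + j6608 Ω
  Z3: Z = 1/(jωC) = -j/(ω·C) = 0 - j3112 Ω
  Z4: Z = R = 3990 Ω
Step 3 — Ladder network (open output): work backward from the far end, alternating series and parallel combinations. Z_in = 9121 + j1184 Ω = 9197∠7.4° Ω.
Step 4 — Source phasor: V = 10.5∠-93.1° V = -0.5678 - j10.48 V.
Step 5 — Ohm's law: I = V / Z_total = (-0.5678 - j10.48) / (9121 + j1184) = -0.0002079 - j0.001123 A.
Step 6 — Convert to polar: |I| = 0.001142 A, ∠I = -100.5°.

I = 0.001142∠-100.5° A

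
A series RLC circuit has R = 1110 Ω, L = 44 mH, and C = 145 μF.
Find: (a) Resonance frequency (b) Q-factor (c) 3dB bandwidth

Step 1 — Resonance condition Im(Z)=0 gives ω₀ = 1/√(LC).
Step 2 — ω₀ = 1/√(0.044·0.000145) = 395.9 rad/s.
Step 3 — f₀ = ω₀/(2π) = 63.01 Hz.
Step 4 — Series Q: Q = ω₀L/R = 395.9·0.044/1110 = 0.01569.
Step 5 — 3dB bandwidth: Δω = ω₀/Q = 2.523e+04 rad/s; BW = Δω/(2π) = 4015 Hz.

(a) f₀ = 63.01 Hz  (b) Q = 0.01569  (c) BW = 4015 Hz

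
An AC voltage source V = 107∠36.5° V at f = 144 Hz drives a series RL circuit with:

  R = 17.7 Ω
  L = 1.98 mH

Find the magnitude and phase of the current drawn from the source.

Step 1 — Angular frequency: ω = 2π·f = 2π·144 = 904.8 rad/s.
Step 2 — Component impedances:
  R: Z = R = 17.7 Ω
  L: Z = jωL = j·904.8·0.00198 = 0 + j1.791 Ω
Step 3 — Series combination: Z_total = R + L = 17.7 + j1.791 Ω = 17.79∠5.8° Ω.
Step 4 — Source phasor: V = 107∠36.5° V = 86.01 + j63.65 V.
Step 5 — Ohm's law: I = V / Z_total = (86.01 + j63.65) / (17.7 + j1.791) = 5.17 + j3.073 A.
Step 6 — Convert to polar: |I| = 6.014 A, ∠I = 30.7°.

I = 6.014∠30.7° A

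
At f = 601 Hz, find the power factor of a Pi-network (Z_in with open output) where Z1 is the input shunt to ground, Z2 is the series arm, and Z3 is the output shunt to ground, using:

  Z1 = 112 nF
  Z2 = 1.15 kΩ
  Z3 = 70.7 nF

Step 1 — Angular frequency: ω = 2π·f = 2π·601 = 3776 rad/s.
Step 2 — Component impedances:
  Z1: Z = 1/(jωC) = -j/(ω·C) = 0 - j2364 Ω
  Z2: Z = R = 1150 Ω
  Z3: Z = 1/(jωC) = -j/(ω·C) = 0 - j3746 Ω
Step 3 — With open output, the series arm Z2 and the output shunt Z3 appear in series to ground: Z2 + Z3 = 1150 - j3746 Ω.
Step 4 — Parallel with input shunt Z1: Z_in = Z1 || (Z2 + Z3) = 166.3 - j1481 Ω = 1490∠-83.6° Ω.
Step 5 — Power factor: PF = cos(φ) = Re(Z)/|Z| = 166.3/1490 = 0.1116.
Step 6 — Type: Im(Z) = -1481 ⇒ leading (phase φ = -83.6°).

PF = 0.1116 (leading, φ = -83.6°)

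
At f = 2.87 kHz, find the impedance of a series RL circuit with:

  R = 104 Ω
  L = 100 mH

Step 1 — Angular frequency: ω = 2π·f = 2π·2870 = 1.803e+04 rad/s.
Step 2 — Component impedances:
  R: Z = R = 104 Ω
  L: Z = jωL = j·1.803e+04·0.1 = 0 + j1803 Ω
Step 3 — Series combination: Z_total = R + L = 104 + j1803 Ω = 1806∠86.7° Ω.

Z = 104 + j1803 Ω = 1806∠86.7° Ω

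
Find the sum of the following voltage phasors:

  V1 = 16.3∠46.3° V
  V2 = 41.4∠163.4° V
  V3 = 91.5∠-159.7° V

Step 1 — Convert each phasor to rectangular form:
  V1 = 16.3·(cos(46.3°) + j·sin(46.3°)) = 11.26 + j11.78 V
  V2 = 41.4·(cos(163.4°) + j·sin(163.4°)) = -39.67 + j11.83 V
  V3 = 91.5·(cos(-159.7°) + j·sin(-159.7°)) = -85.82 - j31.74 V
Step 2 — Sum components: V_total = -114.2 - j8.133 V.
Step 3 — Convert to polar: |V_total| = 114.5 V, ∠V_total = -175.9°.

V_total = 114.5∠-175.9° V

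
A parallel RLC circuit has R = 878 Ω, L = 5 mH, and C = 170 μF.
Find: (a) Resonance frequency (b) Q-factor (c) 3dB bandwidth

Step 1 — Resonance: ω₀ = 1/√(LC) = 1/√(0.005·0.00017) = 1085 rad/s.
Step 2 — f₀ = ω₀/(2π) = 172.6 Hz.
Step 3 — Parallel Q: Q = R/(ω₀L) = 878/(1085·0.005) = 161.9.
Step 4 — Bandwidth: Δω = ω₀/Q = 6.7 rad/s; BW = Δω/(2π) = 1.066 Hz.

(a) f₀ = 172.6 Hz  (b) Q = 161.9  (c) BW = 1.066 Hz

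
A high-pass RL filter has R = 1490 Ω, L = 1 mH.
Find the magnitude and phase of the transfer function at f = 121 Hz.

Step 1 — Angular frequency: ω = 2π·121 = 760.3 rad/s.
Step 2 — Transfer function: H(jω) = jωL/(R + jωL).
Step 3 — Numerator jωL = j·0.7603; denominator R + jωL = 1490 + j0.7603.
Step 4 — H = 2.604e-07 + j0.0005102.
Step 5 — Magnitude: |H| = 0.0005102 (-65.8 dB); phase: φ = 90.0°.

|H| = 0.0005102 (-65.8 dB), φ = 90.0°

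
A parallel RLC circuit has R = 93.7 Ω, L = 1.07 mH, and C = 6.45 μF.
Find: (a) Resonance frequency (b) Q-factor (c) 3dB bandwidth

Step 1 — Resonance: ω₀ = 1/√(LC) = 1/√(0.00107·6.45e-06) = 1.204e+04 rad/s.
Step 2 — f₀ = ω₀/(2π) = 1916 Hz.
Step 3 — Parallel Q: Q = R/(ω₀L) = 93.7/(1.204e+04·0.00107) = 7.275.
Step 4 — Bandwidth: Δω = ω₀/Q = 1655 rad/s; BW = Δω/(2π) = 263.3 Hz.

(a) f₀ = 1916 Hz  (b) Q = 7.275  (c) BW = 263.3 Hz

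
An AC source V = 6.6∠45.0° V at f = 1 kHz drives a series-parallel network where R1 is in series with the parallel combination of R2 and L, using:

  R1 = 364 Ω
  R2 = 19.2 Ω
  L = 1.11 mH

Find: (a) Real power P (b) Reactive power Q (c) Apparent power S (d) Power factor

Step 1 — Angular frequency: ω = 2π·f = 2π·1000 = 6283 rad/s.
Step 2 — Component impedances:
  R1: Z = R = 364 Ω
  R2: Z = R = 19.2 Ω
  L: Z = jωL = j·6283·0.00111 = 0 + j6.974 Ω
Step 3 — Parallel branch: R2 || L = 1/(1/R2 + 1/L) = 2.238 + j6.161 Ω.
Step 4 — Series with R1: Z_total = R1 + (R2 || L) = 366.2 + j6.161 Ω = 366.3∠1.0° Ω.
Step 5 — Source phasor: V = 6.6∠45.0° V = 4.667 + j4.667 V.
Step 6 — Current: I = V / Z = 0.01295 + j0.01252 A = 0.01802∠44.0° A.
Step 7 — Complex power: S = V·I* = 0.1189 + j0.002 VA.
Step 8 — Real power: P = Re(S) = 0.1189 W.
Step 9 — Reactive power: Q = Im(S) = 0.002 VAR.
Step 10 — Apparent power: |S| = 0.1189 VA.
Step 11 — Power factor: PF = P/|S| = 0.9999 (lagging).

(a) P = 0.1189 W  (b) Q = 0.002 VAR  (c) S = 0.1189 VA  (d) PF = 0.9999 (lagging)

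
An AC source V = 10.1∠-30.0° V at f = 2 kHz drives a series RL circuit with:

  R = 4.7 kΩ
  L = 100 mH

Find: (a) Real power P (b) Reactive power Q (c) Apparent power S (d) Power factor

Step 1 — Angular frequency: ω = 2π·f = 2π·2000 = 1.257e+04 rad/s.
Step 2 — Component impedances:
  R: Z = R = 4700 Ω
  L: Z = jωL = j·1.257e+04·0.1 = 0 + j1257 Ω
Step 3 — Series combination: Z_total = R + L = 4700 + j1257 Ω = 4865∠15.0° Ω.
Step 4 — Source phasor: V = 10.1∠-30.0° V = 8.747 - j5.05 V.
Step 5 — Current: I = V / Z = 0.001469 - j0.001467 A = 0.002076∠-45.0° A.
Step 6 — Complex power: S = V·I* = 0.02026 + j0.005416 VA.
Step 7 — Real power: P = Re(S) = 0.02026 W.
Step 8 — Reactive power: Q = Im(S) = 0.005416 VAR.
Step 9 — Apparent power: |S| = 0.02097 VA.
Step 10 — Power factor: PF = P/|S| = 0.9661 (lagging).

(a) P = 0.02026 W  (b) Q = 0.005416 VAR  (c) S = 0.02097 VA  (d) PF = 0.9661 (lagging)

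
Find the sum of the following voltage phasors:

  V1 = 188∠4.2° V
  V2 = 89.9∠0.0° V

Step 1 — Convert each phasor to rectangular form:
  V1 = 188·(cos(4.2°) + j·sin(4.2°)) = 187.5 + j13.77 V
  V2 = 89.9·(cos(0.0°) + j·sin(0.0°)) = 89.9 V
Step 2 — Sum components: V_total = 277.4 + j13.77 V.
Step 3 — Convert to polar: |V_total| = 277.7 V, ∠V_total = 2.8°.

V_total = 277.7∠2.8° V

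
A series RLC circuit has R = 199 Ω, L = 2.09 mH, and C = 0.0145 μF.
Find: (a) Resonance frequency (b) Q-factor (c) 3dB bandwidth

Step 1 — Resonance: ω₀ = 1/√(LC) = 1/√(0.00209·1.45e-08) = 1.817e+05 rad/s.
Step 2 — f₀ = ω₀/(2π) = 2.891e+04 Hz.
Step 3 — Series Q: Q = ω₀L/R = 1.817e+05·0.00209/199 = 1.908.
Step 4 — Bandwidth: Δω = ω₀/Q = 9.522e+04 rad/s; BW = Δω/(2π) = 1.515e+04 Hz.

(a) f₀ = 2.891e+04 Hz  (b) Q = 1.908  (c) BW = 1.515e+04 Hz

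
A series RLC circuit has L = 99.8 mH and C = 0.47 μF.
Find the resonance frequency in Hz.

Step 1 — Resonance condition Im(Z)=0 gives ω₀ = 1/√(LC).
Step 2 — ω₀ = 1/√(0.0998·4.7e-07) = 4617 rad/s.
Step 3 — f₀ = ω₀/(2π) = 734.9 Hz.

f₀ = 734.9 Hz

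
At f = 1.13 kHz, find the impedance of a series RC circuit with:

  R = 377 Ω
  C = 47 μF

Step 1 — Angular frequency: ω = 2π·f = 2π·1130 = 7100 rad/s.
Step 2 — Component impedances:
  R: Z = R = 377 Ω
  C: Z = 1/(jωC) = -j/(ω·C) = 0 - j2.997 Ω
Step 3 — Series combination: Z_total = R + C = 377 - j2.997 Ω = 377∠-0.5° Ω.

Z = 377 - j2.997 Ω = 377∠-0.5° Ω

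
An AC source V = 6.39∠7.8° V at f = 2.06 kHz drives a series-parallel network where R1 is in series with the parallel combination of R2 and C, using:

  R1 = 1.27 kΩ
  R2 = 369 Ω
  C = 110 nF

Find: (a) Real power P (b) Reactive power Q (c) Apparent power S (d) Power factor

Step 1 — Angular frequency: ω = 2π·f = 2π·2060 = 1.294e+04 rad/s.
Step 2 — Component impedances:
  R1: Z = R = 1270 Ω
  R2: Z = R = 369 Ω
  C: Z = 1/(jωC) = -j/(ω·C) = 0 - j702.4 Ω
Step 3 — Parallel branch: R2 || C = 1/(1/R2 + 1/C) = 289.2 - j151.9 Ω.
Step 4 — Series with R1: Z_total = R1 + (R2 || C) = 1559 - j151.9 Ω = 1567∠-5.6° Ω.
Step 5 — Source phasor: V = 6.39∠7.8° V = 6.331 + j0.8672 V.
Step 6 — Current: I = V / Z = 0.003969 + j0.0009429 A = 0.004079∠13.4° A.
Step 7 — Complex power: S = V·I* = 0.02594 - j0.002528 VA.
Step 8 — Real power: P = Re(S) = 0.02594 W.
Step 9 — Reactive power: Q = Im(S) = -0.002528 VAR.
Step 10 — Apparent power: |S| = 0.02606 VA.
Step 11 — Power factor: PF = P/|S| = 0.9953 (leading).

(a) P = 0.02594 W  (b) Q = -0.002528 VAR  (c) S = 0.02606 VA  (d) PF = 0.9953 (leading)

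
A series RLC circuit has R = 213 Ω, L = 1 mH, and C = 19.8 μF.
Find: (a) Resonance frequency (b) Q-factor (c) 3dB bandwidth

Step 1 — Resonance: ω₀ = 1/√(LC) = 1/√(0.001·1.98e-05) = 7107 rad/s.
Step 2 — f₀ = ω₀/(2π) = 1131 Hz.
Step 3 — Series Q: Q = ω₀L/R = 7107·0.001/213 = 0.03336.
Step 4 — Bandwidth: Δω = ω₀/Q = 2.13e+05 rad/s; BW = Δω/(2π) = 3.39e+04 Hz.

(a) f₀ = 1131 Hz  (b) Q = 0.03336  (c) BW = 3.39e+04 Hz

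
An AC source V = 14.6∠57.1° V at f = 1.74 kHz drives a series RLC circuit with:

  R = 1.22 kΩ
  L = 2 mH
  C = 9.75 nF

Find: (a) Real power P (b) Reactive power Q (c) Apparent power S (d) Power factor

Step 1 — Angular frequency: ω = 2π·f = 2π·1740 = 1.093e+04 rad/s.
Step 2 — Component impedances:
  R: Z = R = 1220 Ω
  L: Z = jωL = j·1.093e+04·0.002 = 0 + j21.87 Ω
  C: Z = 1/(jωC) = -j/(ω·C) = 0 - j9381 Ω
Step 3 — Series combination: Z_total = R + L + C = 1220 - j9360 Ω = 9439∠-82.6° Ω.
Step 4 — Source phasor: V = 14.6∠57.1° V = 7.93 + j12.26 V.
Step 5 — Current: I = V / Z = -0.001179 + j0.001001 A = 0.001547∠139.7° A.
Step 6 — Complex power: S = V·I* = 0.002919 - j0.02239 VA.
Step 7 — Real power: P = Re(S) = 0.002919 W.
Step 8 — Reactive power: Q = Im(S) = -0.02239 VAR.
Step 9 — Apparent power: |S| = 0.02258 VA.
Step 10 — Power factor: PF = P/|S| = 0.1293 (leading).

(a) P = 0.002919 W  (b) Q = -0.02239 VAR  (c) S = 0.02258 VA  (d) PF = 0.1293 (leading)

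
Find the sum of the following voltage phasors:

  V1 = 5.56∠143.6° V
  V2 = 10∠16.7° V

Step 1 — Convert each phasor to rectangular form:
  V1 = 5.56·(cos(143.6°) + j·sin(143.6°)) = -4.475 + j3.299 V
  V2 = 10·(cos(16.7°) + j·sin(16.7°)) = 9.578 + j2.874 V
Step 2 — Sum components: V_total = 5.103 + j6.173 V.
Step 3 — Convert to polar: |V_total| = 8.009 V, ∠V_total = 50.4°.

V_total = 8.009∠50.4° V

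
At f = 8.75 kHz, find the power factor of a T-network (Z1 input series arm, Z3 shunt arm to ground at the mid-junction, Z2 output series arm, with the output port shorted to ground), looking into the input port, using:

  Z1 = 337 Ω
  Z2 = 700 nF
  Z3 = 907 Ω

Step 1 — Angular frequency: ω = 2π·f = 2π·8750 = 5.498e+04 rad/s.
Step 2 — Component impedances:
  Z1: Z = R = 337 Ω
  Z2: Z = 1/(jωC) = -j/(ω·C) = 0 - j25.98 Ω
  Z3: Z = R = 907 Ω
Step 3 — With the output port shorted to ground, the output series arm Z2 runs from the junction to ground; the shunt arm Z3 also runs from the junction to ground. They appear in parallel: Z3 || Z2 = 0.7438 - j25.96 Ω.
Step 4 — Series with input arm Z1: Z_in = Z1 + (Z3 || Z2) = 337.7 - j25.96 Ω = 338.7∠-4.4° Ω.
Step 5 — Power factor: PF = cos(φ) = Re(Z)/|Z| = 337.744/338.74 = 0.9971.
Step 6 — Type: Im(Z) = -25.96 ⇒ leading (phase φ = -4.4°).

PF = 0.9971 (leading, φ = -4.4°)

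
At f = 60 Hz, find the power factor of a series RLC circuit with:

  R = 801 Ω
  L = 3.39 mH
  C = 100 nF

Step 1 — Angular frequency: ω = 2π·f = 2π·60 = 377 rad/s.
Step 2 — Component impedances:
  R: Z = R = 801 Ω
  L: Z = jωL = j·377·0.00339 = 0 + j1.278 Ω
  C: Z = 1/(jωC) = -j/(ω·C) = 0 - j2.653e+04 Ω
Step 3 — Series combination: Z_total = R + L + C = 801 - j2.652e+04 Ω = 2.654e+04∠-88.3° Ω.
Step 4 — Power factor: PF = cos(φ) = Re(Z)/|Z| = 801/2.654e+04 = 0.03018.
Step 5 — Type: Im(Z) = -2.652e+04 ⇒ leading (phase φ = -88.3°).

PF = 0.03018 (leading, φ = -88.3°)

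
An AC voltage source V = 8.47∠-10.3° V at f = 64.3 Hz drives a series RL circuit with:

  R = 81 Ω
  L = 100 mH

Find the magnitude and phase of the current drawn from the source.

Step 1 — Angular frequency: ω = 2π·f = 2π·64.3 = 404 rad/s.
Step 2 — Component impedances:
  R: Z = R = 81 Ω
  L: Z = jωL = j·404·0.1 = 0 + j40.4 Ω
Step 3 — Series combination: Z_total = R + L = 81 + j40.4 Ω = 90.52∠26.5° Ω.
Step 4 — Source phasor: V = 8.47∠-10.3° V = 8.334 - j1.514 V.
Step 5 — Ohm's law: I = V / Z_total = (8.334 - j1.514) / (81 + j40.4) = 0.07492 - j0.05606 A.
Step 6 — Convert to polar: |I| = 0.09357 A, ∠I = -36.8°.

I = 0.09357∠-36.8° A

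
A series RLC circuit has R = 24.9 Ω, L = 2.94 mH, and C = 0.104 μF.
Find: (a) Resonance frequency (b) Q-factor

Step 1 — Resonance condition Im(Z)=0 gives ω₀ = 1/√(LC).
Step 2 — ω₀ = 1/√(0.00294·1.04e-07) = 5.719e+04 rad/s.
Step 3 — f₀ = ω₀/(2π) = 9102 Hz.
Step 4 — Series Q: Q = ω₀L/R = 5.719e+04·0.00294/24.9 = 6.752.

(a) f₀ = 9102 Hz  (b) Q = 6.752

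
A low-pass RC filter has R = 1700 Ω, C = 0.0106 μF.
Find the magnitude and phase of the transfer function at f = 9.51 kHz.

Step 1 — Angular frequency: ω = 2π·9510 = 5.975e+04 rad/s.
Step 2 — Transfer function: H(jω) = 1/(1 + jωRC).
Step 3 — Denominator: 1 + jωRC = 1 + j·5.975e+04·1700·1.06e-08 = 1 + j1.077.
Step 4 — H = 0.4631 - j0.4986.
Step 5 — Magnitude: |H| = 0.6805 (-3.3 dB); phase: φ = -47.1°.

|H| = 0.6805 (-3.3 dB), φ = -47.1°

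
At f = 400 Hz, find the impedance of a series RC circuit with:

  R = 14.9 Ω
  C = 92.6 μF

Step 1 — Angular frequency: ω = 2π·f = 2π·400 = 2513 rad/s.
Step 2 — Component impedances:
  R: Z = R = 14.9 Ω
  C: Z = 1/(jωC) = -j/(ω·C) = 0 - j4.297 Ω
Step 3 — Series combination: Z_total = R + C = 14.9 - j4.297 Ω = 15.51∠-16.1° Ω.

Z = 14.9 - j4.297 Ω = 15.51∠-16.1° Ω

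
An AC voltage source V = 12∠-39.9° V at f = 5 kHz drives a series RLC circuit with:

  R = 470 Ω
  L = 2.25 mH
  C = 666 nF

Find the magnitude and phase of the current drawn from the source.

Step 1 — Angular frequency: ω = 2π·f = 2π·5000 = 3.142e+04 rad/s.
Step 2 — Component impedances:
  R: Z = R = 470 Ω
  L: Z = jωL = j·3.142e+04·0.00225 = 0 + j70.69 Ω
  C: Z = 1/(jωC) = -j/(ω·C) = 0 - j47.79 Ω
Step 3 — Series combination: Z_total = R + L + C = 470 + j22.89 Ω = 470.6∠2.8° Ω.
Step 4 — Source phasor: V = 12∠-39.9° V = 9.206 - j7.697 V.
Step 5 — Ohm's law: I = V / Z_total = (9.206 - j7.697) / (470 + j22.89) = 0.01875 - j0.01729 A.
Step 6 — Convert to polar: |I| = 0.0255 A, ∠I = -42.7°.

I = 0.0255∠-42.7° A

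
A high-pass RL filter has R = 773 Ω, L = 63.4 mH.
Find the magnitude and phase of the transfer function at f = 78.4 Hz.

Step 1 — Angular frequency: ω = 2π·78.4 = 492.6 rad/s.
Step 2 — Transfer function: H(jω) = jωL/(R + jωL).
Step 3 — Numerator jωL = j·31.23; denominator R + jωL = 773 + j31.23.
Step 4 — H = 0.00163 + j0.04034.
Step 5 — Magnitude: |H| = 0.04037 (-27.9 dB); phase: φ = 87.7°.

|H| = 0.04037 (-27.9 dB), φ = 87.7°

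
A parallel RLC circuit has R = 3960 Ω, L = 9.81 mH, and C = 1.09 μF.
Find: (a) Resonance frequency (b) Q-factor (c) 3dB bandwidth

Step 1 — Resonance: ω₀ = 1/√(LC) = 1/√(0.00981·1.09e-06) = 9671 rad/s.
Step 2 — f₀ = ω₀/(2π) = 1539 Hz.
Step 3 — Parallel Q: Q = R/(ω₀L) = 3960/(9671·0.00981) = 41.74.
Step 4 — Bandwidth: Δω = ω₀/Q = 231.7 rad/s; BW = Δω/(2π) = 36.87 Hz.

(a) f₀ = 1539 Hz  (b) Q = 41.74  (c) BW = 36.87 Hz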